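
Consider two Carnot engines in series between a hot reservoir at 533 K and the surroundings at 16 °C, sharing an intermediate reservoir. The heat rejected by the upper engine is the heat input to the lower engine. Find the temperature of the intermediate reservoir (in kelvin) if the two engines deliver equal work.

T_C = 16 °C → 16 + 273.15 = 289.15 K.
For reversible stages Q_m = Q_H·(T_m/T_H). Setting W₁ = Q_H(1 − T_m/T_H) equal to W₂ = Q_m(1 − T_C/T_m) = Q_H·(T_m − T_C)/T_H gives T_H − T_m = T_m − T_C, so T_m = (T_H + T_C)/2 = (533.00 + 289.15)/2 = 411 K.

T_m ≈ 411 K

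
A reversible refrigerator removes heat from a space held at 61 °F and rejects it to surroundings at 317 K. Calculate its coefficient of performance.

COP_R ≈ 10.4

T_C = 61 °F → (61 − 32) × 5/9 = 16.11 °C = 289.26 K.
Carnot COP: COP_R = T_C/(T_H − T_C) = 289.26/(317.00 − 289.26) = 10.4.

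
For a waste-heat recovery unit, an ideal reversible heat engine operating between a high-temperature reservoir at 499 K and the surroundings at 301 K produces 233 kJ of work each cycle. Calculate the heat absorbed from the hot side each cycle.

Q_H ≈ 587 kJ

Carnot efficiency: η = 1 − T_C/T_H = 1 − 301.00/499.00 = 0.3968.
Q_H = W/η = 233/0.3968 = 587 kJ.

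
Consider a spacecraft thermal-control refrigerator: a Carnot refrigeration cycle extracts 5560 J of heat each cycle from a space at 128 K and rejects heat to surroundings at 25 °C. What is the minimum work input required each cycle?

W_in ≈ 7390 J

T_H = 25 °C → 25 + 273.15 = 298.15 K.
For a reversible refrigerator, COP_R = T_C/(T_H − T_C) = 128.00/170.15 = 0.7523.
W = Q_C/COP_R = 5560/0.7523 = 7390 J.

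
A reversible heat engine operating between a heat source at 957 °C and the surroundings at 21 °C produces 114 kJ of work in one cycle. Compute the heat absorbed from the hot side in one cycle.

T_H = 957 °C → 957 + 273.15 = 1230.15 K.
T_C = 21 °C → 21 + 273.15 = 294.15 K.
The Carnot efficiency is η = 1 − T_C/T_H = 1 − 294.15/1230.15 = 0.7609.
Q_H = W/η = 114/0.7609 = 150 kJ.

Q_H ≈ 150 kJ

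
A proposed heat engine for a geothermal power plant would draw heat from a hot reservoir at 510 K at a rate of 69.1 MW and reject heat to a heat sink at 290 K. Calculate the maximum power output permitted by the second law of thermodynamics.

The upper bound on efficiency is η_max = 1 − T_C/T_H = 1 − 290.00/510.00 = 0.4314.
W_max = η_max · Q_H = 0.4314 × 69.1 = 29.8 MW.

Ẇ_max ≈ 29.8 MW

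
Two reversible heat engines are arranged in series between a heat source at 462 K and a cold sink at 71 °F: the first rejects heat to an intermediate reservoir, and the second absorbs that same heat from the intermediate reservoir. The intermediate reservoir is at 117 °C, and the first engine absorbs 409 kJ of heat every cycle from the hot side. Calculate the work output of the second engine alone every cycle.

W₂ ≈ 84.40 kJ

T_C = 71 °F → (71 − 32) × 5/9 = 21.67 °C = 294.82 K.
T_m = 117 °C → 117 + 273.15 = 390.15 K.
Heat entering the second stage: Q_m = Q_H·(T_m/T_H) = 409 × 390.15/462.00 = 345.4 kJ.
Second-stage efficiency η₂ = 1 − T_C/T_m = 1 − 294.82/390.15 = 0.2444, so W₂ = η₂·Q_m = 84.40 kJ.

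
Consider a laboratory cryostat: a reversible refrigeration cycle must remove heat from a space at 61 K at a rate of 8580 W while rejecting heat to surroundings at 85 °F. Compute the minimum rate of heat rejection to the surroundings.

Q̇_H ≈ 42600 W

T_H = 85 °F → (85 − 32) × 5/9 = 29.44 °C = 302.59 K.
For a reversible cycle Q_H/Q_C = T_H/T_C, so Q_H = Q_C·T_H/T_C = 8580 × 302.59/61.00 = 42600 W.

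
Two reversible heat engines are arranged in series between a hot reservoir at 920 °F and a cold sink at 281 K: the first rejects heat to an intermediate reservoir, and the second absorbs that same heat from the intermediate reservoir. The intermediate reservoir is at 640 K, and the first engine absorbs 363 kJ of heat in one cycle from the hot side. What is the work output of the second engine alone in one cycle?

W₂ ≈ 170 kJ

T_H = 920 °F → (920 − 32) × 5/9 = 493.33 °C = 766.48 K.
Heat entering the second stage: Q_m = Q_H·(T_m/T_H) = 363 × 640.00/766.48 = 303 kJ.
Second-stage efficiency η₂ = 1 − T_C/T_m = 1 − 281.00/640.00 = 0.5609, so W₂ = η₂·Q_m = 170 kJ.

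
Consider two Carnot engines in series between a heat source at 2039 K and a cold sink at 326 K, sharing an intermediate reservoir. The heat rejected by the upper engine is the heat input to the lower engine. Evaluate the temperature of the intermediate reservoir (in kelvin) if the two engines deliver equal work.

T_m ≈ 1180 K

For reversible stages Q_m = Q_H·(T_m/T_H). Setting W₁ = Q_H(1 − T_m/T_H) equal to W₂ = Q_m(1 − T_C/T_m) = Q_H·(T_m − T_C)/T_H gives T_H − T_m = T_m − T_C, so T_m = (T_H + T_C)/2 = (2039.00 + 326.00)/2 = 1180 K.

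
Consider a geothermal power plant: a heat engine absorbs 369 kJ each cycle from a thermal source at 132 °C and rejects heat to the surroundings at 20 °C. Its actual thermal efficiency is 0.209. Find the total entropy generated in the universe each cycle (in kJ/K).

T_H = 132 °C → 132 + 273.15 = 405.15 K.
T_C = 20 °C → 20 + 273.15 = 293.15 K.
W = η·Q_H = 0.209 × 369 = 77.12 kJ, so Q_C = Q_H − W = 291.9 kJ.
Entropy balance on the reservoirs: −Q_H/T_H = -0.9108 kJ/K, +Q_C/T_C = 0.9957 kJ/K.
ΔS_univ = −Q_H/T_H + Q_C/T_C = 0.08489 kJ/K (> 0, since η = 0.209 < η_Carnot = 0.276).

ΔS_univ ≈ 0.08489 kJ/K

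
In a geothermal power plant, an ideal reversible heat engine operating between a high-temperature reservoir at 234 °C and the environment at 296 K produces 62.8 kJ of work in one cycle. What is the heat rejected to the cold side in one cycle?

T_H = 234 °C → 234 + 273.15 = 507.15 K.
η_rev = 1 − T_C/T_H = 1 − 296.00/507.15 = 0.4163.
Since Q_C/Q_H = T_C/T_H and Q_H = W/η, Q_C = W·T_C/(T_H − T_C) = 62.8 × 296.00/211.15 = 88.0 kJ.

Q_C ≈ 88.0 kJ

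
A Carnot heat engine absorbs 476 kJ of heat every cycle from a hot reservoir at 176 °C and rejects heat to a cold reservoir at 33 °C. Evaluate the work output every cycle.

T_H = 176 °C → 176 + 273.15 = 449.15 K.
T_C = 33 °C → 33 + 273.15 = 306.15 K.
η_rev = 1 − T_C/T_H = 1 − 306.15/449.15 = 0.3184.
W = η·Q_H = 0.3184 × 476 = 151.5 kJ.

W ≈ 151.5 kJ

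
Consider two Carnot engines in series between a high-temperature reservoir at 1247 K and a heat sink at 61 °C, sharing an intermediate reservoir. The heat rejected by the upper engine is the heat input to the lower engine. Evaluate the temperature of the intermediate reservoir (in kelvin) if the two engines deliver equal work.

T_C = 61 °C → 61 + 273.15 = 334.15 K.
For reversible stages Q_m = Q_H·(T_m/T_H). Setting W₁ = Q_H(1 − T_m/T_H) equal to W₂ = Q_m(1 − T_C/T_m) = Q_H·(T_m − T_C)/T_H gives T_H − T_m = T_m − T_C, so T_m = (T_H + T_C)/2 = (1247.00 + 334.15)/2 = 791 K.

T_m ≈ 791 K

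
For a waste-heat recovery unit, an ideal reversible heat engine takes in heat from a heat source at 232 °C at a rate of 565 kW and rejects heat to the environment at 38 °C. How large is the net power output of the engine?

Ẇ ≈ 217 kW

T_H = 232 °C → 232 + 273.15 = 505.15 K.
T_C = 38 °C → 38 + 273.15 = 311.15 K.
Carnot efficiency: η = 1 − T_C/T_H = 1 − 311.15/505.15 = 0.3840.
W = η·Q_H = 0.3840 × 565 = 217 kW.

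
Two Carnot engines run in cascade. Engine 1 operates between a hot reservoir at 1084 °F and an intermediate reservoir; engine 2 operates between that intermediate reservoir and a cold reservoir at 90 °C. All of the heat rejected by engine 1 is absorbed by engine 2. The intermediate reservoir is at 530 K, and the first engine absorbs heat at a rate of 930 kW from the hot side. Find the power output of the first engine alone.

T_H = 1084 °F → (1084 − 32) × 5/9 = 584.44 °C = 857.59 K.
T_C = 90 °C → 90 + 273.15 = 363.15 K.
First-stage efficiency η₁ = 1 − T_m/T_H = 1 − 530.00/857.59 = 0.3820.
W₁ = η₁·Q_H = 0.3820 × 930 = 355 kW.

Ẇ₁ ≈ 355 kW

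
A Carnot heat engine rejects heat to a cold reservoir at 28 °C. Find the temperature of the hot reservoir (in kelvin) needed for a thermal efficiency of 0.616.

T_C = 28 °C → 28 + 273.15 = 301.15 K.
From η = 1 − T_C/T_H, solving for T_H gives T_H = T_C/(1 − η) = 301.15/(1 − 0.616) = 784 K.

T_H ≈ 784 K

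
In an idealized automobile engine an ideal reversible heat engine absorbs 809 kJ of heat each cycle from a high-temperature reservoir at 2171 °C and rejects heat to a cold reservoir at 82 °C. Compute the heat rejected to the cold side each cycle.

T_H = 2171 °C → 2171 + 273.15 = 2444.15 K.
T_C = 82 °C → 82 + 273.15 = 355.15 K.
For a reversible engine, η = 1 − T_C/T_H = 1 − 355.15/2444.15 = 0.8547.
For a reversible cycle Q_C/Q_H = T_C/T_H, so Q_C = 809 × 355.15/2444.15 = 118 kJ.

Q_C ≈ 118 kJ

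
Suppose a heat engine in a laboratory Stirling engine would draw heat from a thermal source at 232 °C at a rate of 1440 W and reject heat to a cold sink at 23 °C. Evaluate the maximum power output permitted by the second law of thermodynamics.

T_H = 232 °C → 232 + 273.15 = 505.15 K.
T_C = 23 °C → 23 + 273.15 = 296.15 K.
The upper bound on efficiency is η_max = 1 − T_C/T_H = 1 − 296.15/505.15 = 0.4137.
W_max = η_max · Q_H = 0.4137 × 1440 = 595.8 W.

Ẇ_max ≈ 595.8 W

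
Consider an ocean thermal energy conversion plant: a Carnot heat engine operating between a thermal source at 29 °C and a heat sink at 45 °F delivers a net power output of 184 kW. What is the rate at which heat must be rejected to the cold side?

Q̇_C ≈ 2370 kW

T_H = 29 °C → 29 + 273.15 = 302.15 K.
T_C = 45 °F → (45 − 32) × 5/9 = 7.22 °C = 280.37 K.
Since the cycle is reversible, η = 1 − T_C/T_H = 1 − 280.37/302.15 = 0.0721.
Since Q_C/Q_H = T_C/T_H and Q_H = W/η, Q_C = W·T_C/(T_H − T_C) = 184 × 280.37/21.78 = 2370 kW.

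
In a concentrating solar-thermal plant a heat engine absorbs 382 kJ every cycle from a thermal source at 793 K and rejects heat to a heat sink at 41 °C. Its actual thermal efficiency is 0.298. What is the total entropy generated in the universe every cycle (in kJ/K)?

T_C = 41 °C → 41 + 273.15 = 314.15 K.
W = η·Q_H = 0.298 × 382 = 113.8 kJ, so Q_C = Q_H − W = 268.2 kJ.
Reservoir entropy changes: ΔS_H = −Q_H/T_H = −382/793.00 = -0.4817 kJ/K and ΔS_C = +Q_C/T_C = 268.2/314.15 = 0.8536 kJ/K.
ΔS_univ = −Q_H/T_H + Q_C/T_C = 0.3719 kJ/K (> 0, since η = 0.298 < η_Carnot = 0.604).

ΔS_univ ≈ 0.3719 kJ/K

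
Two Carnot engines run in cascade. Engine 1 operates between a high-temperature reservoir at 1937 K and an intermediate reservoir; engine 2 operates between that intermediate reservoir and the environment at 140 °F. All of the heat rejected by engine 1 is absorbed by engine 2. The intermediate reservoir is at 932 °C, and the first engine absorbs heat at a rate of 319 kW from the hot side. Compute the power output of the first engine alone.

T_C = 140 °F → (140 − 32) × 5/9 = 60.00 °C = 333.15 K.
T_m = 932 °C → 932 + 273.15 = 1205.15 K.
First-stage efficiency η₁ = 1 − T_m/T_H = 1 − 1205.15/1937.00 = 0.3778.
W₁ = η₁·Q_H = 0.3778 × 319 = 121 kW.

Ẇ₁ ≈ 121 kW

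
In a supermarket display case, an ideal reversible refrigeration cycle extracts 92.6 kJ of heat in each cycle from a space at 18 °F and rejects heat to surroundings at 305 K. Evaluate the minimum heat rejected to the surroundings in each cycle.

Q_H ≈ 106.4 kJ

T_C = 18 °F → (18 − 32) × 5/9 = -7.78 °C = 265.37 K.
For a reversible cycle Q_H/Q_C = T_H/T_C, so Q_H = Q_C·T_H/T_C = 92.6 × 305.00/265.37 = 106.4 kJ.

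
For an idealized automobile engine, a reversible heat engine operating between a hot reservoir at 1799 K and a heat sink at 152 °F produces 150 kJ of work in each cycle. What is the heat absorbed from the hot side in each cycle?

Q_H ≈ 185 kJ

T_C = 152 °F → (152 − 32) × 5/9 = 66.67 °C = 339.82 K.
The Carnot efficiency is η = 1 − T_C/T_H = 1 − 339.82/1799.00 = 0.8111.
Q_H = W/η = 150/0.8111 = 185 kJ.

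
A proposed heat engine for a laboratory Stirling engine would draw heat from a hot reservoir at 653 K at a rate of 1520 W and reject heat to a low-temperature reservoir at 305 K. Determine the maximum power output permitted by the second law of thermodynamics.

Ẇ_max ≈ 810 W

No engine can exceed the Carnot limit: η_max = 1 − T_C/T_H = 1 − 305.00/653.00 = 0.5329.
W_max = η_max · Q_H = 0.5329 × 1520 = 810 W.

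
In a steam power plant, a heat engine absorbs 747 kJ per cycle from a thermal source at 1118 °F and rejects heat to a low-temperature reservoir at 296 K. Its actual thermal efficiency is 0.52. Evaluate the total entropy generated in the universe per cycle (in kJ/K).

ΔS_univ ≈ 0.359 kJ/K

T_H = 1118 °F → (1118 − 32) × 5/9 = 603.33 °C = 876.48 K.
W = η·Q_H = 0.52 × 747 = 388.4 kJ, so Q_C = Q_H − W = 358.6 kJ.
The hot reservoir loses entropy Q_H/T_H = 747/876.48 = 0.8523 kJ/K; the cold reservoir gains Q_C/T_C = 358.6/296.00 = 1.211 kJ/K.
ΔS_univ = −Q_H/T_H + Q_C/T_C = 0.359 kJ/K (> 0, since η = 0.52 < η_Carnot = 0.662).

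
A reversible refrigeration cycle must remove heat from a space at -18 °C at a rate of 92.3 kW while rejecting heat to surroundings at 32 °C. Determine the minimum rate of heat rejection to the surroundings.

T_H = 32 °C → 32 + 273.15 = 305.15 K.
T_C = -18 °C → -18 + 273.15 = 255.15 K.
For a reversible cycle Q_H/Q_C = T_H/T_C, so Q_H = Q_C·T_H/T_C = 92.3 × 305.15/255.15 = 110 kW.

Q̇_H ≈ 110 kW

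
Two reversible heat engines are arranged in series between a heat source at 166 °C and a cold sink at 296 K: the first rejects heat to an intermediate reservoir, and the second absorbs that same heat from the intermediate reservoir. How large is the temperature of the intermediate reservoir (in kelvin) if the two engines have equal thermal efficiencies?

T_m ≈ 360.5 K

T_H = 166 °C → 166 + 273.15 = 439.15 K.
Equal efficiencies require 1 − T_m/T_H = 1 − T_C/T_m, i.e. T_m/T_H = T_C/T_m, so T_m = √(T_H·T_C) = √(439.15 × 296.00) = 360.5 K.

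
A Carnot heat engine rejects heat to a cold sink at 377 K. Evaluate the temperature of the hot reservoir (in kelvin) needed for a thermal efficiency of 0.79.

T_H ≈ 1795 K

From η = 1 − T_C/T_H, solving for T_H gives T_H = T_C/(1 − η) = 377.00/(1 − 0.79) = 1795 K.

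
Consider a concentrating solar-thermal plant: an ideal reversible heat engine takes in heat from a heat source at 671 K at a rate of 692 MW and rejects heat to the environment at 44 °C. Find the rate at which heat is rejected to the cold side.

T_C = 44 °C → 44 + 273.15 = 317.15 K.
For a reversible engine, η = 1 − T_C/T_H = 1 − 317.15/671.00 = 0.5273.
For a reversible cycle Q_C/Q_H = T_C/T_H, so Q_C = 692 × 317.15/671.00 = 327 MW.

Q̇_C ≈ 327 MW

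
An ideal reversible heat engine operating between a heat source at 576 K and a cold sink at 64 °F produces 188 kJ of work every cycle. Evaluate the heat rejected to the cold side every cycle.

T_C = 64 °F → (64 − 32) × 5/9 = 17.78 °C = 290.93 K.
Since the cycle is reversible, η = 1 − T_C/T_H = 1 − 290.93/576.00 = 0.4949.
Since Q_C/Q_H = T_C/T_H and Q_H = W/η, Q_C = W·T_C/(T_H − T_C) = 188 × 290.93/285.07 = 192 kJ.

Q_C ≈ 192 kJ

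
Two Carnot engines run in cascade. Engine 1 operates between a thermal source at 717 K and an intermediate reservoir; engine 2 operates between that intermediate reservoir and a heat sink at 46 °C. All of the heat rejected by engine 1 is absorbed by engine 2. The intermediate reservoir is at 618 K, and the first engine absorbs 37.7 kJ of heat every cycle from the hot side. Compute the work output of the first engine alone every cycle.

T_C = 46 °C → 46 + 273.15 = 319.15 K.
First-stage efficiency η₁ = 1 − T_m/T_H = 1 − 618.00/717.00 = 0.1381.
W₁ = η₁·Q_H = 0.1381 × 37.7 = 5.21 kJ.

W₁ ≈ 5.21 kJ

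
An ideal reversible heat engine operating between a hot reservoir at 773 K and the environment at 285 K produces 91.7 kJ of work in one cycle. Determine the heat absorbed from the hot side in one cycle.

Q_H ≈ 145.3 kJ

The Carnot efficiency is η = 1 − T_C/T_H = 1 − 285.00/773.00 = 0.6313.
Q_H = W/η = 91.7/0.6313 = 145.3 kJ.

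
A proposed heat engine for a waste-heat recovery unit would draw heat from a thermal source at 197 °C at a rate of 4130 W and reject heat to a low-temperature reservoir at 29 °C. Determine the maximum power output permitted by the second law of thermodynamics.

Ẇ_max ≈ 1476 W

T_H = 197 °C → 197 + 273.15 = 470.15 K.
T_C = 29 °C → 29 + 273.15 = 302.15 K.
No engine can exceed the Carnot limit: η_max = 1 − T_C/T_H = 1 − 302.15/470.15 = 0.3573.
W_max = η_max · Q_H = 0.3573 × 4130 = 1476 W.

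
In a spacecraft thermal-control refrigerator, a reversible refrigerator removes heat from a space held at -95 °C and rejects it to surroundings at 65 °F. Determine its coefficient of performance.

T_H = 65 °F → (65 − 32) × 5/9 = 18.33 °C = 291.48 K.
T_C = -95 °C → -95 + 273.15 = 178.15 K.
For a reversible refrigerator, COP_R = T_C/(T_H − T_C) = 178.15/(291.48 − 178.15) = 1.57.

COP_R ≈ 1.57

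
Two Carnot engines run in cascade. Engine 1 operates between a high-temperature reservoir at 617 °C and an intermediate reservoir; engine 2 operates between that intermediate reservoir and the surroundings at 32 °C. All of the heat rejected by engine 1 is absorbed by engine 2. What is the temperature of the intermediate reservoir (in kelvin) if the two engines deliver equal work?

T_m ≈ 597.6 K

T_H = 617 °C → 617 + 273.15 = 890.15 K.
T_C = 32 °C → 32 + 273.15 = 305.15 K.
For reversible stages Q_m = Q_H·(T_m/T_H). Setting W₁ = Q_H(1 − T_m/T_H) equal to W₂ = Q_m(1 − T_C/T_m) = Q_H·(T_m − T_C)/T_H gives T_H − T_m = T_m − T_C, so T_m = (T_H + T_C)/2 = (890.15 + 305.15)/2 = 597.6 K.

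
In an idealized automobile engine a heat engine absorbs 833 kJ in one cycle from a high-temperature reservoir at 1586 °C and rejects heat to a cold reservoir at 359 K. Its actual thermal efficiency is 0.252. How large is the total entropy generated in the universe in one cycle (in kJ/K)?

ΔS_univ ≈ 1.288 kJ/K

T_H = 1586 °C → 1586 + 273.15 = 1859.15 K.
W = η·Q_H = 0.252 × 833 = 209.9 kJ, so Q_C = Q_H − W = 623.1 kJ.
Entropy balance on the reservoirs: −Q_H/T_H = -0.4481 kJ/K, +Q_C/T_C = 1.736 kJ/K.
ΔS_univ = −Q_H/T_H + Q_C/T_C = 1.288 kJ/K (> 0, since η = 0.252 < η_Carnot = 0.807).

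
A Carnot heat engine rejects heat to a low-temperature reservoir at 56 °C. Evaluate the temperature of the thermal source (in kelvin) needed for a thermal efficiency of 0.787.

T_H ≈ 1545 K

T_C = 56 °C → 56 + 273.15 = 329.15 K.
From η = 1 − T_C/T_H, solving for T_H gives T_H = T_C/(1 − η) = 329.15/(1 − 0.787) = 1545 K.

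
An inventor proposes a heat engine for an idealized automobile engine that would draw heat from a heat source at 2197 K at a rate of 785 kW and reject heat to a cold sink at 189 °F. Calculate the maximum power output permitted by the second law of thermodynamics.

T_C = 189 °F → (189 − 32) × 5/9 = 87.22 °C = 360.37 K.
The upper bound on efficiency is η_max = 1 − T_C/T_H = 1 − 360.37/2197.00 = 0.8360.
W_max = η_max · Q_H = 0.8360 × 785 = 656 kW.

Ẇ_max ≈ 656 kW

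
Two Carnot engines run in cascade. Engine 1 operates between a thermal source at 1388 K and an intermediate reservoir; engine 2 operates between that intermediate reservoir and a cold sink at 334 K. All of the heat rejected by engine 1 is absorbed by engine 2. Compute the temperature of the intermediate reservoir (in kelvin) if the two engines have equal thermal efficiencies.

Equal efficiencies require 1 − T_m/T_H = 1 − T_C/T_m, i.e. T_m/T_H = T_C/T_m, so T_m = √(T_H·T_C) = √(1388.00 × 334.00) = 681 K.

T_m ≈ 681 K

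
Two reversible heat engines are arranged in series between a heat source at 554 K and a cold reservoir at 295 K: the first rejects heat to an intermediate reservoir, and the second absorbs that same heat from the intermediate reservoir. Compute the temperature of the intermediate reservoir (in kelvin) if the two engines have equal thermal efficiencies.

Equal efficiencies require 1 − T_m/T_H = 1 − T_C/T_m, i.e. T_m/T_H = T_C/T_m, so T_m = √(T_H·T_C) = √(554.00 × 295.00) = 404.3 K.

T_m ≈ 404.3 K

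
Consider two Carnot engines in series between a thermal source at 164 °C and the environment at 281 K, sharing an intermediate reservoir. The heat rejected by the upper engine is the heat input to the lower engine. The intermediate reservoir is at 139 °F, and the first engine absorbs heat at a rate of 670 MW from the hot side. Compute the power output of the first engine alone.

Ẇ₁ ≈ 160.2 MW

T_H = 164 °C → 164 + 273.15 = 437.15 K.
T_m = 139 °F → (139 − 32) × 5/9 = 59.44 °C = 332.59 K.
First-stage efficiency η₁ = 1 − T_m/T_H = 1 − 332.59/437.15 = 0.2392.
W₁ = η₁·Q_H = 0.2392 × 670 = 160.2 MW.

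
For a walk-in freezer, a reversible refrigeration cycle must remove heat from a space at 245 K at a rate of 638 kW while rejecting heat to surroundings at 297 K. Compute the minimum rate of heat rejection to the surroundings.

For a reversible cycle Q_H/Q_C = T_H/T_C, so Q_H = Q_C·T_H/T_C = 638 × 297.00/245.00 = 773 kW.

Q̇_H ≈ 773 kW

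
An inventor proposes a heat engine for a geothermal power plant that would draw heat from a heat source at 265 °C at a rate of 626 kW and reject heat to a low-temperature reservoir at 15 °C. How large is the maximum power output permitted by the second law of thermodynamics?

T_H = 265 °C → 265 + 273.15 = 538.15 K.
T_C = 15 °C → 15 + 273.15 = 288.15 K.
No engine can exceed the Carnot limit: η_max = 1 − T_C/T_H = 1 − 288.15/538.15 = 0.4646.
W_max = η_max · Q_H = 0.4646 × 626 = 290.8 kW.

Ẇ_max ≈ 290.8 kW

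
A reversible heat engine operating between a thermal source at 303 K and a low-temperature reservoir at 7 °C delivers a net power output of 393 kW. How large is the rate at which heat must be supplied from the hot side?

Q̇_H ≈ 5210 kW

T_C = 7 °C → 7 + 273.15 = 280.15 K.
Carnot efficiency: η = 1 − T_C/T_H = 1 − 280.15/303.00 = 0.0754.
Q_H = W/η = 393/0.0754 = 5210 kW.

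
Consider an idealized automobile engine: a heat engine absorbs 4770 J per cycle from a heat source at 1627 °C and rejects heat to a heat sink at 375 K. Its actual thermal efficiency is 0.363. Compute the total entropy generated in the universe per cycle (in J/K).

T_H = 1627 °C → 1627 + 273.15 = 1900.15 K.
W = η·Q_H = 0.363 × 4770 = 1732 J, so Q_C = Q_H − W = 3038 J.
The hot reservoir loses entropy Q_H/T_H = 4770/1900.15 = 2.510 J/K; the cold reservoir gains Q_C/T_C = 3038/375.00 = 8.103 J/K.
ΔS_univ = −Q_H/T_H + Q_C/T_C = 5.59 J/K (> 0, since η = 0.363 < η_Carnot = 0.803).

ΔS_univ ≈ 5.59 J/K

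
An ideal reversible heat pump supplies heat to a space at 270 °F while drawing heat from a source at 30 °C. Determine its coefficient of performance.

COP_HP ≈ 3.966

T_H = 270 °F → (270 − 32) × 5/9 = 132.22 °C = 405.37 K.
T_C = 30 °C → 30 + 273.15 = 303.15 K.
For a reversible heat pump, COP_HP = T_H/(T_H − T_C) = 405.37/(405.37 − 303.15) = 3.966.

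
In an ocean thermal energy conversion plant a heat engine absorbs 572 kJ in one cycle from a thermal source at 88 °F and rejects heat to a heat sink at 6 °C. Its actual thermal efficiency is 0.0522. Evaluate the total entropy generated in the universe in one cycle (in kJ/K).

T_H = 88 °F → (88 − 32) × 5/9 = 31.11 °C = 304.26 K.
T_C = 6 °C → 6 + 273.15 = 279.15 K.
W = η·Q_H = 0.0522 × 572 = 29.86 kJ, so Q_C = Q_H − W = 542.1 kJ.
The hot reservoir loses entropy Q_H/T_H = 572/304.26 = 1.880 kJ/K; the cold reservoir gains Q_C/T_C = 542.1/279.15 = 1.942 kJ/K.
ΔS_univ = −Q_H/T_H + Q_C/T_C = 0.0622 kJ/K (> 0, since η = 0.0522 < η_Carnot = 0.083).

ΔS_univ ≈ 0.0622 kJ/K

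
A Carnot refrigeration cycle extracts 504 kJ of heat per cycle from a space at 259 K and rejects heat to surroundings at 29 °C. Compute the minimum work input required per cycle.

T_H = 29 °C → 29 + 273.15 = 302.15 K.
The reversible coefficient of performance is COP_R = T_C/(T_H − T_C) = 259.00/43.15 = 6.0023.
W = Q_C/COP_R = 504/6.0023 = 83.97 kJ.

W_in ≈ 83.97 kJ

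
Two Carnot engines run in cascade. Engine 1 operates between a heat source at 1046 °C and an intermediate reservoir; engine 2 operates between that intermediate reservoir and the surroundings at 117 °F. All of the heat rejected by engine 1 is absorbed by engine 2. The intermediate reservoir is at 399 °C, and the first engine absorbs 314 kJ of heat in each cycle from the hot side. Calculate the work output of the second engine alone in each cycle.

T_H = 1046 °C → 1046 + 273.15 = 1319.15 K.
T_C = 117 °F → (117 − 32) × 5/9 = 47.22 °C = 320.37 K.
T_m = 399 °C → 399 + 273.15 = 672.15 K.
Heat entering the second stage: Q_m = Q_H·(T_m/T_H) = 314 × 672.15/1319.15 = 160 kJ.
Second-stage efficiency η₂ = 1 − T_C/T_m = 1 − 320.37/672.15 = 0.5234, so W₂ = η₂·Q_m = 83.7 kJ.

W₂ ≈ 83.7 kJ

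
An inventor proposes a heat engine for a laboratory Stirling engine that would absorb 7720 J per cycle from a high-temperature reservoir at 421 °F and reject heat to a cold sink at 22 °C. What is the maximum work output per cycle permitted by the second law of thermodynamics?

T_H = 421 °F → (421 − 32) × 5/9 = 216.11 °C = 489.26 K.
T_C = 22 °C → 22 + 273.15 = 295.15 K.
No engine can exceed the Carnot limit: η_max = 1 − T_C/T_H = 1 − 295.15/489.26 = 0.3967.
W_max = η_max · Q_H = 0.3967 × 7720 = 3060 J.

W_max ≈ 3060 J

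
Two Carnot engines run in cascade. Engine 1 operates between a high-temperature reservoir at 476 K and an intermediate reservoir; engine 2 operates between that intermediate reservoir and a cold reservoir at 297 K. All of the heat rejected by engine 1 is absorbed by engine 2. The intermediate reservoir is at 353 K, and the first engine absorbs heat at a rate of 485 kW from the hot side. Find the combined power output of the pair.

Ẇ_total ≈ 182.4 kW

Two reversible stages in series are equivalent to a single Carnot engine between T_H and T_C, so η_total = 1 − T_C/T_H = 1 − 297.00/476.00 = 0.3761.
W_total = η_total · Q_H = 0.3761 × 485 = 182.4 kW.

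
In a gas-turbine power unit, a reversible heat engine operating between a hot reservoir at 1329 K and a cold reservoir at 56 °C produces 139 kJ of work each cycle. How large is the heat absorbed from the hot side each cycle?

Q_H ≈ 185 kJ

T_C = 56 °C → 56 + 273.15 = 329.15 K.
Carnot efficiency: η = 1 − T_C/T_H = 1 − 329.15/1329.00 = 0.7523.
Q_H = W/η = 139/0.7523 = 185 kJ.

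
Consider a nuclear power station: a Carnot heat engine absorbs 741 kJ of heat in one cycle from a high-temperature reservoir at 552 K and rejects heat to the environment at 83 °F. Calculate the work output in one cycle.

W ≈ 336 kJ

T_C = 83 °F → (83 − 32) × 5/9 = 28.33 °C = 301.48 K.
The Carnot efficiency is η = 1 − T_C/T_H = 1 − 301.48/552.00 = 0.4538.
W = η·Q_H = 0.4538 × 741 = 336 kJ.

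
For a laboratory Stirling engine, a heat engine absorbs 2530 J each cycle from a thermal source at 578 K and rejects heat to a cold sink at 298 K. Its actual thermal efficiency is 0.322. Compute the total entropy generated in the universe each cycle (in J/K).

ΔS_univ ≈ 1.38 J/K

W = η·Q_H = 0.322 × 2530 = 814.7 J, so Q_C = Q_H − W = 1715 J.
The hot reservoir loses entropy Q_H/T_H = 2530/578.00 = 4.377 J/K; the cold reservoir gains Q_C/T_C = 1715/298.00 = 5.756 J/K.
ΔS_univ = −Q_H/T_H + Q_C/T_C = 1.38 J/K (> 0, since η = 0.322 < η_Carnot = 0.484).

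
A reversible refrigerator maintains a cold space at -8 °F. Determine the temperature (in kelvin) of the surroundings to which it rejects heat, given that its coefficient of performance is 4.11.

T_C = -8 °F → (-8 − 32) × 5/9 = -22.22 °C = 250.93 K.
COP_R = T_C/(T_H − T_C) ⇒ T_H = T_C·(1 + 1/COP_R) = 250.93 × (1 + 1/4.11) = 312 K.

T_H ≈ 312 K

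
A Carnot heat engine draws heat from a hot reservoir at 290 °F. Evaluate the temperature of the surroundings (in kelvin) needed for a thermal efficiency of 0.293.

T_H = 290 °F → (290 − 32) × 5/9 = 143.33 °C = 416.48 K.
From η = 1 − T_C/T_H, T_C = T_H·(1 − η) = 416.48 × (1 − 0.293) = 294.5 K.

T_C ≈ 294.5 K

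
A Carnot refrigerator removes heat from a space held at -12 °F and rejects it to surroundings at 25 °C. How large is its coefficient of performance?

T_H = 25 °C → 25 + 273.15 = 298.15 K.
T_C = -12 °F → (-12 − 32) × 5/9 = -24.44 °C = 248.71 K.
The reversible coefficient of performance is COP_R = T_C/(T_H − T_C) = 248.71/(298.15 − 248.71) = 5.030.

COP_R ≈ 5.030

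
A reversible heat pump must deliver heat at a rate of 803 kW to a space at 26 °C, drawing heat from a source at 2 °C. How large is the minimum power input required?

Ẇ_in ≈ 64.4 kW

T_H = 26 °C → 26 + 273.15 = 299.15 K.
T_C = 2 °C → 2 + 273.15 = 275.15 K.
For a reversible heat pump, COP_HP = T_H/(T_H − T_C) = 299.15/24.00 = 12.4646.
W = Q_H/COP_HP = 803/12.4646 = 64.4 kW.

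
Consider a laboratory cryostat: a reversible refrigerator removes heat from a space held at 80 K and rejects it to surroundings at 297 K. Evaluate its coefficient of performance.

For a reversible refrigerator, COP_R = T_C/(T_H − T_C) = 80.00/(297.00 − 80.00) = 0.369.

COP_R ≈ 0.369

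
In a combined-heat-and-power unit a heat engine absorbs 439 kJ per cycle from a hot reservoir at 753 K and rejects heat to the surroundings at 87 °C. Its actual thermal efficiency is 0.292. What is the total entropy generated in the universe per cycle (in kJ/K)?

ΔS_univ ≈ 0.280 kJ/K

T_C = 87 °C → 87 + 273.15 = 360.15 K.
W = η·Q_H = 0.292 × 439 = 128.2 kJ, so Q_C = Q_H − W = 310.8 kJ.
Entropy balance on the reservoirs: −Q_H/T_H = -0.5830 kJ/K, +Q_C/T_C = 0.8630 kJ/K.
ΔS_univ = −Q_H/T_H + Q_C/T_C = 0.280 kJ/K (> 0, since η = 0.292 < η_Carnot = 0.522).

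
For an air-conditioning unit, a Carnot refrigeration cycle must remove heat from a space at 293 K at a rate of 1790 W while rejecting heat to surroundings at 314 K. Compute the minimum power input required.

Ẇ_in ≈ 128 W

For a reversible refrigerator, COP_R = T_C/(T_H − T_C) = 293.00/21.00 = 13.9524.
W = Q_C/COP_R = 1790/13.9524 = 128 W.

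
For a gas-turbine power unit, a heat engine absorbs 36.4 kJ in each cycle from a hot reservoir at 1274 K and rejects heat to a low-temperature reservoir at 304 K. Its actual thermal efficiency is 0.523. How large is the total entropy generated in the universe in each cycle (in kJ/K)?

W = η·Q_H = 0.523 × 36.4 = 19.04 kJ, so Q_C = Q_H − W = 17.36 kJ.
Reservoir entropy changes: ΔS_H = −Q_H/T_H = −36.4/1274.00 = -0.02857 kJ/K and ΔS_C = +Q_C/T_C = 17.36/304.00 = 0.05711 kJ/K.
ΔS_univ = −Q_H/T_H + Q_C/T_C = 0.0285 kJ/K (> 0, since η = 0.523 < η_Carnot = 0.761).

ΔS_univ ≈ 0.0285 kJ/K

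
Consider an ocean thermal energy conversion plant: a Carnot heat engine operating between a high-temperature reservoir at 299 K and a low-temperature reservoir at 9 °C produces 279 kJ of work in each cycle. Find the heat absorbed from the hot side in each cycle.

T_C = 9 °C → 9 + 273.15 = 282.15 K.
Carnot efficiency: η = 1 − T_C/T_H = 1 − 282.15/299.00 = 0.0564.
Q_H = W/η = 279/0.0564 = 4950 kJ.

Q_H ≈ 4950 kJ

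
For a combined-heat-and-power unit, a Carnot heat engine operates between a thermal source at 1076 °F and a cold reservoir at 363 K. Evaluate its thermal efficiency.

η ≈ 0.575

T_H = 1076 °F → (1076 − 32) × 5/9 = 580.00 °C = 853.15 K.
η_rev = 1 − T_C/T_H = 1 − 363.00/853.15 = 0.575.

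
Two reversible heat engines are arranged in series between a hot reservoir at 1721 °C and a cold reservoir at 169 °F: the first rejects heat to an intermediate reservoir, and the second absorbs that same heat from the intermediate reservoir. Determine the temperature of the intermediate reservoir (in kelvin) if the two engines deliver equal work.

T_H = 1721 °C → 1721 + 273.15 = 1994.15 K.
T_C = 169 °F → (169 − 32) × 5/9 = 76.11 °C = 349.26 K.
For reversible stages Q_m = Q_H·(T_m/T_H). Setting W₁ = Q_H(1 − T_m/T_H) equal to W₂ = Q_m(1 − T_C/T_m) = Q_H·(T_m − T_C)/T_H gives T_H − T_m = T_m − T_C, so T_m = (T_H + T_C)/2 = (1994.15 + 349.26)/2 = 1170 K.

T_m ≈ 1170 K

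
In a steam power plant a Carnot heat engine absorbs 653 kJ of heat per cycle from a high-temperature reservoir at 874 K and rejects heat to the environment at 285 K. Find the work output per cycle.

η_rev = 1 − T_C/T_H = 1 − 285.00/874.00 = 0.6739.
W = η·Q_H = 0.6739 × 653 = 440 kJ.

W ≈ 440 kJ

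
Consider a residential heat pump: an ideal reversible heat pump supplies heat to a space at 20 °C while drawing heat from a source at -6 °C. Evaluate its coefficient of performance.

T_H = 20 °C → 20 + 273.15 = 293.15 K.
T_C = -6 °C → -6 + 273.15 = 267.15 K.
Reversible heating COP: COP_HP = T_H/(T_H − T_C) = 293.15/(293.15 − 267.15) = 11.3.

COP_HP ≈ 11.3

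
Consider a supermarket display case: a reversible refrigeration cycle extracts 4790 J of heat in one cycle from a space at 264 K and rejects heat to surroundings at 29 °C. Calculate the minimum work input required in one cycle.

T_H = 29 °C → 29 + 273.15 = 302.15 K.
The reversible coefficient of performance is COP_R = T_C/(T_H − T_C) = 264.00/38.15 = 6.9201.
W = Q_C/COP_R = 4790/6.9201 = 692.2 J.

W_in ≈ 692.2 J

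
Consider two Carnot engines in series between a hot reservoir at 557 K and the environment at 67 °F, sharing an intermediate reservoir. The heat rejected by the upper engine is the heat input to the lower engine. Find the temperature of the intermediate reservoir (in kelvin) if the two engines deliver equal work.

T_m ≈ 424.8 K

T_C = 67 °F → (67 − 32) × 5/9 = 19.44 °C = 292.59 K.
For reversible stages Q_m = Q_H·(T_m/T_H). Setting W₁ = Q_H(1 − T_m/T_H) equal to W₂ = Q_m(1 − T_C/T_m) = Q_H·(T_m − T_C)/T_H gives T_H − T_m = T_m − T_C, so T_m = (T_H + T_C)/2 = (557.00 + 292.59)/2 = 424.8 K.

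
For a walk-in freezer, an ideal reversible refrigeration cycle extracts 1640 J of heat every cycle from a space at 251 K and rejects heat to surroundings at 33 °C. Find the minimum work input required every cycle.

W_in ≈ 360.3 J

T_H = 33 °C → 33 + 273.15 = 306.15 K.
The reversible coefficient of performance is COP_R = T_C/(T_H − T_C) = 251.00/55.15 = 4.5512.
W = Q_C/COP_R = 1640/4.5512 = 360.3 J.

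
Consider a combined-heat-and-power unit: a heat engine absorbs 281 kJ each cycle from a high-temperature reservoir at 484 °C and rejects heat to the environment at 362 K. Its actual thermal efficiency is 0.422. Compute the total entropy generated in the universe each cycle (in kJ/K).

T_H = 484 °C → 484 + 273.15 = 757.15 K.
W = η·Q_H = 0.422 × 281 = 118.6 kJ, so Q_C = Q_H − W = 162.4 kJ.
Entropy balance on the reservoirs: −Q_H/T_H = -0.3711 kJ/K, +Q_C/T_C = 0.4487 kJ/K.
ΔS_univ = −Q_H/T_H + Q_C/T_C = 0.07754 kJ/K (> 0, since η = 0.422 < η_Carnot = 0.522).

ΔS_univ ≈ 0.07754 kJ/K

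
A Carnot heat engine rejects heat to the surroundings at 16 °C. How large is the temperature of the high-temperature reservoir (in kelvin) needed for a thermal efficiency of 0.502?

T_H ≈ 581 K

T_C = 16 °C → 16 + 273.15 = 289.15 K.
From η = 1 − T_C/T_H, solving for T_H gives T_H = T_C/(1 − η) = 289.15/(1 − 0.502) = 581 K.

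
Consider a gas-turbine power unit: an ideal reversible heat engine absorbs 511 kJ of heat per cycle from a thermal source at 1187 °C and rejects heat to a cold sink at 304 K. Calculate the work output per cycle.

W ≈ 405 kJ

T_H = 1187 °C → 1187 + 273.15 = 1460.15 K.
Carnot efficiency: η = 1 − T_C/T_H = 1 − 304.00/1460.15 = 0.7918.
W = η·Q_H = 0.7918 × 511 = 405 kJ.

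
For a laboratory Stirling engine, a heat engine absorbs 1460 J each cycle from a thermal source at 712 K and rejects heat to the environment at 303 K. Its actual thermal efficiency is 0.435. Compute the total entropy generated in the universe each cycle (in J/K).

W = η·Q_H = 0.435 × 1460 = 635.1 J, so Q_C = Q_H − W = 824.9 J.
Entropy balance on the reservoirs: −Q_H/T_H = -2.051 J/K, +Q_C/T_C = 2.722 J/K.
ΔS_univ = −Q_H/T_H + Q_C/T_C = 0.672 J/K (> 0, since η = 0.435 < η_Carnot = 0.574).

ΔS_univ ≈ 0.672 J/K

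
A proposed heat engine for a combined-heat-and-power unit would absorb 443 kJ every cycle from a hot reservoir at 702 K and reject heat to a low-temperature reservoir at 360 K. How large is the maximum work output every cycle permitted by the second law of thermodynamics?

The second-law ceiling is the Carnot efficiency, η_max = 1 − T_C/T_H = 1 − 360.00/702.00 = 0.4872.
W_max = η_max · Q_H = 0.4872 × 443 = 216 kJ.

W_max ≈ 216 kJ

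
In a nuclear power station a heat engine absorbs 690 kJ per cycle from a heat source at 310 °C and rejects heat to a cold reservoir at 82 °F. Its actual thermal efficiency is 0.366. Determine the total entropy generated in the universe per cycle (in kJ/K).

ΔS_univ ≈ 0.270 kJ/K

T_H = 310 °C → 310 + 273.15 = 583.15 K.
T_C = 82 °F → (82 − 32) × 5/9 = 27.78 °C = 300.93 K.
W = η·Q_H = 0.366 × 690 = 252.5 kJ, so Q_C = Q_H − W = 437.5 kJ.
Entropy balance on the reservoirs: −Q_H/T_H = -1.183 kJ/K, +Q_C/T_C = 1.454 kJ/K.
ΔS_univ = −Q_H/T_H + Q_C/T_C = 0.270 kJ/K (> 0, since η = 0.366 < η_Carnot = 0.484).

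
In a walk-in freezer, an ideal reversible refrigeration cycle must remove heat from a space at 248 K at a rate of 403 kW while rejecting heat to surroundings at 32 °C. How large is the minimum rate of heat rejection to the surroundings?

Q̇_H ≈ 496 kW

T_H = 32 °C → 32 + 273.15 = 305.15 K.
For a reversible cycle Q_H/Q_C = T_H/T_C, so Q_H = Q_C·T_H/T_C = 403 × 305.15/248.00 = 496 kW.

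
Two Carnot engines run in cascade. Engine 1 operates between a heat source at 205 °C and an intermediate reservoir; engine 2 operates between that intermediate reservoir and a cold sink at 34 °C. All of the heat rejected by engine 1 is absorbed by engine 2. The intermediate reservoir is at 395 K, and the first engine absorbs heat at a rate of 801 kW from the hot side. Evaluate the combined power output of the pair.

Ẇ_total ≈ 286 kW

T_H = 205 °C → 205 + 273.15 = 478.15 K.
T_C = 34 °C → 34 + 273.15 = 307.15 K.
Two reversible stages in series are equivalent to a single Carnot engine between T_H and T_C, so η_total = 1 − T_C/T_H = 1 − 307.15/478.15 = 0.3576.
W_total = η_total · Q_H = 0.3576 × 801 = 286 kW.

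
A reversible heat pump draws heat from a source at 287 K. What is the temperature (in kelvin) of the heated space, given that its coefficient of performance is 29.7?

COP_HP = T_H/(T_H − T_C) ⇒ T_H = T_C·COP_HP/(COP_HP − 1) = 287.00 × 29.7/(29.7 − 1) = 297.0 K.

T_H ≈ 297.0 K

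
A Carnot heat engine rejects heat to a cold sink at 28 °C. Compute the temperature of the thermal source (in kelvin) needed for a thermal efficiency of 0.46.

T_H ≈ 557.7 K

T_C = 28 °C → 28 + 273.15 = 301.15 K.
From η = 1 − T_C/T_H, solving for T_H gives T_H = T_C/(1 − η) = 301.15/(1 − 0.46) = 557.7 K.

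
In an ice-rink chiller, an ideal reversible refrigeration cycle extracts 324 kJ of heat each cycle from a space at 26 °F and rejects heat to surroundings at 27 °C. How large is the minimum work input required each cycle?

T_H = 27 °C → 27 + 273.15 = 300.15 K.
T_C = 26 °F → (26 − 32) × 5/9 = -3.33 °C = 269.82 K.
For a reversible refrigerator, COP_R = T_C/(T_H − T_C) = 269.82/30.33 = 8.8951.
W = Q_C/COP_R = 324/8.8951 = 36.4 kJ.

W_in ≈ 36.4 kJ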